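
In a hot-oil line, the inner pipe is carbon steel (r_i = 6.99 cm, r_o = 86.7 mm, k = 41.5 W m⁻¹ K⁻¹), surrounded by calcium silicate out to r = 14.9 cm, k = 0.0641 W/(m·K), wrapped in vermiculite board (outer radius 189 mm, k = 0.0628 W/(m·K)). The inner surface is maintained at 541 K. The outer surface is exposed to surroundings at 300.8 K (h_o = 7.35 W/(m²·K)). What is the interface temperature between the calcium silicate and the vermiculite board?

Treat each layer as a resistance in series:
  R'_carbon steel = ln(0.0867/0.0699)/(2πk) = 0.2154/(2π·41.5) = 8.260×10^-4 m·K/W
  R'_calcium silicate = ln(0.149/0.0867)/(2πk) = 0.5415/(2π·0.0641) = 1.344 m·K/W
  R'_vermiculite board = ln(0.189/0.149)/(2πk) = 0.2378/(2π·0.0628) = 0.6027 m·K/W
  R'_conv,out = 1/(2πr h) = 1/(2π·0.189·7.35) = 0.1146 m·K/W
ΣR = 8.260×10^-4 + 1.344 + 0.6027 + 0.1146 = 2.062 m·K/W
Q' = ΔT/ΣR = (541 K − 300.8 K)/2.062 = 116.5 W/m
From the inner boundary to the calcium silicate/vermiculite board interface, ΣR_partial = 1.345 m·K/W.
T_interface = T_in − Q'·ΣR_partial = 541 K − (116.5)(1.345) = 384 K

T = 384 K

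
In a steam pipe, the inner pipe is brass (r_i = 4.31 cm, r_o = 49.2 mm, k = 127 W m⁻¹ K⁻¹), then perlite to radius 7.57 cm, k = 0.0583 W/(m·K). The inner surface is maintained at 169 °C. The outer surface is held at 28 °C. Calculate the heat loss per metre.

Treat each layer as a resistance in series:
  R'_brass = ln(0.0492/0.0431)/(2πk) = 0.1324/(2π·127) = 1.659×10^-4 m·K/W
  R'_perlite = ln(0.0757/0.0492)/(2πk) = 0.4309/(2π·0.0583) = 1.176 m·K/W
ΣR = 1.659×10^-4 + 1.176 = 1.176 m·K/W
Q' = ΔT/ΣR = (169 °C − 28 °C)/1.176 = 120 W/m

Q' = 120 W/m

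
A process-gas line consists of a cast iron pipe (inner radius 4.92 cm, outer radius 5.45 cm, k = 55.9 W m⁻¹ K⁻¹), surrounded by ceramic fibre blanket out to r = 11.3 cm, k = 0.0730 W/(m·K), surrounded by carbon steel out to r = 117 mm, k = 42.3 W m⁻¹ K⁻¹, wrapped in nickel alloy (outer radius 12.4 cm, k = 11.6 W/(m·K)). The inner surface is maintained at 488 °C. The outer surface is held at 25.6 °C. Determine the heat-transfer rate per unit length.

Q' = 291 W/m

Series thermal resistances, inner to outer:
  R'_cast iron = ln(0.0545/0.0492)/(2πk) = 0.1023/(2π·55.9) = 2.913×10^-4 m·K/W
  R'_ceramic fibre blanket = ln(0.113/0.0545)/(2πk) = 0.7292/(2π·0.0730) = 1.590 m·K/W
  R'_carbon steel = ln(0.117/0.113)/(2πk) = 0.03479/(2π·42.3) = 1.309×10^-4 m·K/W
  R'_nickel alloy = ln(0.124/0.117)/(2πk) = 0.05811/(2π·11.6) = 7.973×10^-4 m·K/W
ΣR = 2.913×10^-4 + 1.590 + 1.309×10^-4 + 7.973×10^-4 = 1.591 m·K/W
Q' = ΔT/ΣR = (488 °C − 25.6 °C)/1.591 = 291 W/m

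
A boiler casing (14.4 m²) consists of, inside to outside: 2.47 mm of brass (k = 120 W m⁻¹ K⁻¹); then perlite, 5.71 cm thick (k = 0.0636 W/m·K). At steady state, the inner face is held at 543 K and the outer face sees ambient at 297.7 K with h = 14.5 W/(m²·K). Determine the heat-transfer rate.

Q = 3650 W

Series thermal resistances, inner to outer:
  R_brass = L/(kA) = 0.00247/(120·14.4) = 1.429×10^-6 K/W
  R_perlite = L/(kA) = 0.0571/(0.0636·14.4) = 0.06235 K/W
  R_conv,out = 1/(hA) = 1/(14.5·14.4) = 0.004789 K/W
ΣR = 1.429×10^-6 + 0.06235 + 0.004789 = 0.06714 K/W
Q = ΔT/ΣR = (543 K − 297.7 K)/0.06714 = 3650 W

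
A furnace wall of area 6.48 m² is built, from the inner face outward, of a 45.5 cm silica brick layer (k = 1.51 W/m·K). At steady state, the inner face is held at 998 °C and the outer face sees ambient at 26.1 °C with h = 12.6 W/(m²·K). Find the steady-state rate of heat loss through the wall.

Q = 16.5 kW

Resistance network (inner→outer):
  R_silica brick = L/(kA) = 0.455/(1.51·6.48) = 0.04650 K/W
  R_conv,out = 1/(hA) = 1/(12.6·6.48) = 0.01225 K/W
ΣR = 0.04650 + 0.01225 = 0.05875 K/W
Q = ΔT/ΣR = (998 °C − 26.1 °C)/0.05875 = 16500 W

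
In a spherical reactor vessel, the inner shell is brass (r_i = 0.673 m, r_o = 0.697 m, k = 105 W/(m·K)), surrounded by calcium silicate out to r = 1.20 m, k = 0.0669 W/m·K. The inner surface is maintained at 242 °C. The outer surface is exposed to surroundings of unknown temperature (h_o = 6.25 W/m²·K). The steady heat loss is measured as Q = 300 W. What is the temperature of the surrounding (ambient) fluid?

Sum the resistances:
  R_brass = (1/0.673 − 1/0.697)/(4πk) = 0.05116/(4π·105) = 3.878×10^-5 K/W
  R_calcium silicate = (1/0.697 − 1/1.20)/(4πk) = 0.6014/(4π·0.0669) = 0.7153 K/W
  R_conv,out = 1/(4πr²h) = 1/(4π·1.20²·6.25) = 0.008842 K/W
ΣR = 0.7242 K/W
ΔT = Q·ΣR = 300 × 0.7242 = 217.3 K
Heat flows outward, so T_out = T_in − ΔT = 242 − 217.3 = 24.7 °C

T_out = 24.7 °C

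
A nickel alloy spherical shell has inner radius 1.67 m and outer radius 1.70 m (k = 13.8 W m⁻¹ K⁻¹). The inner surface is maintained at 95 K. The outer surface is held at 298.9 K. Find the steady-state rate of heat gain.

Q = 4πk·ΔT/(1/r₁ − 1/r₂) = 4π × 13.8 × 203.9 / (1/1.67 − 1/1.70) = 3.35×10^6 W

Q = 3.35×10^6 W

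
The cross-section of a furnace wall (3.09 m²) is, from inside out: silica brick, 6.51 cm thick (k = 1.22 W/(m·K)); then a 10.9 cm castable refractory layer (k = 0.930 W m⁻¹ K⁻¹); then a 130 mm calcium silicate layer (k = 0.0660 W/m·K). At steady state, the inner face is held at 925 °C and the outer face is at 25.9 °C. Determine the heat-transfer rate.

Q = 1300 W

Treat each layer as a resistance in series:
  R_silica brick = L/(kA) = 0.0651/(1.22·3.09) = 0.01727 K/W
  R_castable refractory = L/(kA) = 0.109/(0.930·3.09) = 0.03793 K/W
  R_calcium silicate = L/(kA) = 0.130/(0.0660·3.09) = 0.6374 K/W
ΣR = 0.01727 + 0.03793 + 0.6374 = 0.6926 K/W
Q = ΔT/ΣR = (925 °C − 25.9 °C)/0.6926 = 1300 W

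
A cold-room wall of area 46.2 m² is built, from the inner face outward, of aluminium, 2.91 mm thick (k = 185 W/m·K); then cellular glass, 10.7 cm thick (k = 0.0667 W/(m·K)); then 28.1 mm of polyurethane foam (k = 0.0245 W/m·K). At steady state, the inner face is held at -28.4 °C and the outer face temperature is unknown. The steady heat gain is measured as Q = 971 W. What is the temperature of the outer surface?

Sum the resistances:
  R_aluminium = L/(kA) = 0.00291/(185·46.2) = 3.405×10^-7 K/W
  R_cellular glass = L/(kA) = 0.107/(0.0667·46.2) = 0.03472 K/W
  R_polyurethane foam = L/(kA) = 0.0281/(0.0245·46.2) = 0.02483 K/W
ΣR = 0.05955 K/W
ΔT = Q·ΣR = 971 × 0.05955 = 57.82 K
Heat flows inward, so T_out = T_in + ΔT = -28.4 + 57.82 = 29.4 °C

T_out = 29.4 °C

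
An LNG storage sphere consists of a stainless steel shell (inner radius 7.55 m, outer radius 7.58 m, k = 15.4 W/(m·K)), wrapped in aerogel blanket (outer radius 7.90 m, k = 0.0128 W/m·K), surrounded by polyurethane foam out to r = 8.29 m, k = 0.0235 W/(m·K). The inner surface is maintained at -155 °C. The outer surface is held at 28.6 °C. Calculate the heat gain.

Series thermal resistances, inner to outer:
  R_stainless steel = (1/7.55 − 1/7.58)/(4πk) = 5.242×10^-4/(4π·15.4) = 2.709×10^-6 K/W
  R_aerogel blanket = (1/7.58 − 1/7.90)/(4πk) = 0.005344/(4π·0.0128) = 0.03322 K/W
  R_polyurethane foam = (1/7.90 − 1/8.29)/(4πk) = 0.005955/(4π·0.0235) = 0.02017 K/W
ΣR = 2.709×10^-6 + 0.03322 + 0.02017 = 0.05339 K/W
Q = ΔT/ΣR = (-155 °C − 28.6 °C)/0.05339 = -3440 W
(Negative Q ⇒ heat flows inward; heat gain = 3440 W.)

Q = 3440 W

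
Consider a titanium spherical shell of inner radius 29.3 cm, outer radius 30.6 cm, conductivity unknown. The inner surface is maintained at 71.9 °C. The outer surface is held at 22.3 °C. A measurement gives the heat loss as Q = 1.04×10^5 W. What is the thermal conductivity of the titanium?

ΣR = ΔT/Q = |71.9 − 22.3|/1.04×10^5 = 4.769×10^-4 K/W
(1/r₁−1/r₂)/(4πk) = 4.769×10^-4 ⇒ k = 0.1450/(4π·4.769×10^-4) = 24.2 W/m·K

k = 24.2 W/m·K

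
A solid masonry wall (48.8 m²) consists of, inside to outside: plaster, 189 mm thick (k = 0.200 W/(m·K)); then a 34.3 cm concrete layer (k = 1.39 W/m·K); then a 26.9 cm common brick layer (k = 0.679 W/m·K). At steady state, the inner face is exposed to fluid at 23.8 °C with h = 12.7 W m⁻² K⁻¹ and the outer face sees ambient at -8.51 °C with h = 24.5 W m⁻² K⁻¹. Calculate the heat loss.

Q = 923 W

Series thermal resistances, inner to outer:
  R_conv,in = 1/(hA) = 1/(12.7·48.8) = 0.001614 K/W
  R_plaster = L/(kA) = 0.189/(0.200·48.8) = 0.01936 K/W
  R_concrete = L/(kA) = 0.343/(1.39·48.8) = 0.005057 K/W
  R_common brick = L/(kA) = 0.269/(0.679·48.8) = 0.008118 K/W
  R_conv,out = 1/(hA) = 1/(24.5·48.8) = 8.364×10^-4 K/W
ΣR = 0.001614 + 0.01936 + 0.005057 + 0.008118 + 8.364×10^-4 = 0.03499 K/W
Q = ΔT/ΣR = (23.8 °C − -8.51 °C)/0.03499 = 923 W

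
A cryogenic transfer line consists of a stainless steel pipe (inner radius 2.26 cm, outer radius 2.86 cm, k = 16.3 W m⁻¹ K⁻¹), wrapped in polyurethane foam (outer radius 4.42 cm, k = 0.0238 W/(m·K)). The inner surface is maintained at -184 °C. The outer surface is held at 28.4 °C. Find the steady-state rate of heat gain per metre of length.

Series thermal resistances, inner to outer:
  R'_stainless steel = ln(0.0286/0.0226)/(2πk) = 0.2355/(2π·16.3) = 0.002299 m·K/W
  R'_polyurethane foam = ln(0.0442/0.0286)/(2πk) = 0.4353/(2π·0.0238) = 2.911 m·K/W
ΣR = 0.002299 + 2.911 = 2.913 m·K/W
Q' = ΔT/ΣR = (-184 °C − 28.4 °C)/2.913 = -72.9 W/m
(Negative Q' ⇒ heat flows inward; heat gain = 72.9 W/m.)

Q' = 72.9 W/m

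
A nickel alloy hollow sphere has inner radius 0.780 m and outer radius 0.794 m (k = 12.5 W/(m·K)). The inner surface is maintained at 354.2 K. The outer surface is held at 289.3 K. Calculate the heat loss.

Q = 4πk·ΔT/(1/r₁ − 1/r₂) = 4π × 12.5 × 64.9 / (1/0.780 − 1/0.794) = 4.51×10^5 W

Q = 451 kW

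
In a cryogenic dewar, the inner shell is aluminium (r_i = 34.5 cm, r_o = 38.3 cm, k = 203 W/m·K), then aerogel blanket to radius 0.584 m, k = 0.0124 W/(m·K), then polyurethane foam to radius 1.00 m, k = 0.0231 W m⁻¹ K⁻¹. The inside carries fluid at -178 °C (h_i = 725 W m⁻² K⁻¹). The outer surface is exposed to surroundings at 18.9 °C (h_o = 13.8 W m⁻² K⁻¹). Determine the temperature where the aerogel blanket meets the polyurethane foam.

T = -40.0 °C

Treat each layer as a resistance in series:
  R_conv,in = 1/(4πr²h) = 1/(4π·0.345²·725) = 9.222×10^-4 K/W
  R_aluminium = (1/0.345 − 1/0.383)/(4πk) = 0.2876/(4π·203) = 1.127×10^-4 K/W
  R_aerogel blanket = (1/0.383 − 1/0.584)/(4πk) = 0.8986/(4π·0.0124) = 5.767 K/W
  R_polyurethane foam = (1/0.584 − 1/1.00)/(4πk) = 0.7123/(4π·0.0231) = 2.454 K/W
  R_conv,out = 1/(4πr²h) = 1/(4π·1.00²·13.8) = 0.005766 K/W
ΣR = 9.222×10^-4 + 1.127×10^-4 + 5.767 + 2.454 + 0.005766 = 8.228 K/W
Q = ΔT/ΣR = (-178 °C − 18.9 °C)/8.228 = -23.93 W
From the inner boundary to the aerogel blanket/polyurethane foam interface, ΣR_partial = 5.768 K/W.
T_interface = T_in − Q·ΣR_partial = -178 °C − (-23.93)(5.768) = -40.0 °C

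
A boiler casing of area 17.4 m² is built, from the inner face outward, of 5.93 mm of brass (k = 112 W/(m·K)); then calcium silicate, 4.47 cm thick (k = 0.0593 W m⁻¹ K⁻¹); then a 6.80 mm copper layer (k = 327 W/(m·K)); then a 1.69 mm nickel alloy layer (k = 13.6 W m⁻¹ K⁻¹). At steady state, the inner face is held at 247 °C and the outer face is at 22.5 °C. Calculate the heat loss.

Resistance network (inner→outer):
  R_brass = L/(kA) = 0.00593/(112·17.4) = 3.043×10^-6 K/W
  R_calcium silicate = L/(kA) = 0.0447/(0.0593·17.4) = 0.04332 K/W
  R_copper = L/(kA) = 0.00680/(327·17.4) = 1.195×10^-6 K/W
  R_nickel alloy = L/(kA) = 0.00169/(13.6·17.4) = 7.142×10^-6 K/W
ΣR = 3.043×10^-6 + 0.04332 + 1.195×10^-6 + 7.142×10^-6 = 0.04333 K/W
Q = ΔT/ΣR = (247 °C − 22.5 °C)/0.04333 = 5180 W

Q = 5.18 kW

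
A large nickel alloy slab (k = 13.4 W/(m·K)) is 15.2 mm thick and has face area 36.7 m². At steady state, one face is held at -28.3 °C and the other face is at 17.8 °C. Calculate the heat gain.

Q = kA·ΔT/L = 13.4 × 36.7 × |-28.3 °C − 17.8 °C| / 0.0152 = 1.49×10^6 W

Q = 1490 kW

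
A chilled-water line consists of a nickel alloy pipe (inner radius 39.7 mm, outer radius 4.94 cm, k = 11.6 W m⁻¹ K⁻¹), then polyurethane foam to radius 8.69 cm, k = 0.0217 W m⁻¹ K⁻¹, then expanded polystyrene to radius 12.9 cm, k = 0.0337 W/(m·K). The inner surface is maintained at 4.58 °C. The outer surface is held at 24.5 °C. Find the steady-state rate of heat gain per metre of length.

Resistance network (inner→outer):
  R'_nickel alloy = ln(0.0494/0.0397)/(2πk) = 0.2186/(2π·11.6) = 0.002999 m·K/W
  R'_polyurethane foam = ln(0.0869/0.0494)/(2πk) = 0.5648/(2π·0.0217) = 4.142 m·K/W
  R'_expanded polystyrene = ln(0.129/0.0869)/(2πk) = 0.3951/(2π·0.0337) = 1.866 m·K/W
ΣR = 0.002999 + 4.142 + 1.866 = 6.011 m·K/W
Q' = ΔT/ΣR = (4.58 °C − 24.5 °C)/6.011 = -3.31 W/m
(Negative Q' ⇒ heat flows inward; heat gain = 3.31 W/m.)

Q' = 3.31 W/m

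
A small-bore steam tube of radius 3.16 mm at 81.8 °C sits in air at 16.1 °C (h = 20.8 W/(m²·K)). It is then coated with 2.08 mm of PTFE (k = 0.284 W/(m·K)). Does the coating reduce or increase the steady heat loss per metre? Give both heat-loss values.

increases: 27.1 → 37.7 W/m

Critical radius for a cylinder: r_cr = k/h = 0.0137 m = 1.37 cm.
Outer radius after coating: r₂ = 0.00316 + 0.00208 = 0.00524 m.
Since r₁ < r_cr and r₂ ≤ r_cr, the coating moves toward the maximum at r_cr — heat loss rises.
Bare: R = 1/(2πr₁h) = 2.421 m·K/W; Q = 65.7/2.421 = 27.1 W/m.
Coated: R = R_cond + R_conv = 1.744 m·K/W; Q = 65.7/1.744 = 37.7 W/m.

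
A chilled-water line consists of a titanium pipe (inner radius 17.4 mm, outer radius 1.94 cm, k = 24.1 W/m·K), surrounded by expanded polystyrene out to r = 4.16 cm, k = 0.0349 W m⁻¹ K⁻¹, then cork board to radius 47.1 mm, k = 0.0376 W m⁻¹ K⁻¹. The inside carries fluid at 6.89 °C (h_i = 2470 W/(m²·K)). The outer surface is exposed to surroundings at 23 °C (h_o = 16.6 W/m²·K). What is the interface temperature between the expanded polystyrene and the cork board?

Series thermal resistances, inner to outer:
  R'_conv,in = 1/(2πr h) = 1/(2π·0.0174·2470) = 0.003703 m·K/W
  R'_titanium = ln(0.0194/0.0174)/(2πk) = 0.1088/(2π·24.1) = 7.185×10^-4 m·K/W
  R'_expanded polystyrene = ln(0.0416/0.0194)/(2πk) = 0.7628/(2π·0.0349) = 3.479 m·K/W
  R'_cork board = ln(0.0471/0.0416)/(2πk) = 0.1242/(2π·0.0376) = 0.5256 m·K/W
  R'_conv,out = 1/(2πr h) = 1/(2π·0.0471·16.6) = 0.2036 m·K/W
ΣR = 0.003703 + 7.185×10^-4 + 3.479 + 0.5256 + 0.2036 = 4.213 m·K/W
Q' = ΔT/ΣR = (6.89 °C − 23 °C)/4.213 = -3.824 W/m
From the inner boundary to the expanded polystyrene/cork board interface, ΣR_partial = 3.483 m·K/W.
T_interface = T_in − Q'·ΣR_partial = 6.89 °C − (-3.824)(3.483) = 20.2 °C

T = 20.2 °C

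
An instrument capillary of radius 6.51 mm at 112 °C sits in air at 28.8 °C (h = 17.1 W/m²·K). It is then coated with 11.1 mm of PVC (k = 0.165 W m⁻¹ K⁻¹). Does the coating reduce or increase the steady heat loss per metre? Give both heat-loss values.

reduces: 58.2 → 55.9 W/m

Critical radius for a cylinder: r_cr = k/h = 0.00965 m = 0.965 cm.
Outer radius after coating: r₂ = 0.00651 + 0.0111 = 0.01761 m.
r₁ < r_cr < r₂: heat loss rises to a maximum at r_cr then falls. Whether the coating helps depends on whether Q(r₂) has dropped back below Q(r₁).
Bare: R = 1/(2πr₁h) = 1.430 m·K/W; Q = 83.2/1.430 = 58.2 W/m.
Coated: R = R_cond + R_conv = 1.488 m·K/W; Q = 83.2/1.488 = 55.9 W/m.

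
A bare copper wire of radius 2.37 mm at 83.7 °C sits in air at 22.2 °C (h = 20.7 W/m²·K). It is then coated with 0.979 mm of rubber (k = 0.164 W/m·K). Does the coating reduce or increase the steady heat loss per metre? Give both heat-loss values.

increases: 19.0 → 23.4 W/m

Critical radius for a cylinder: r_cr = k/h = 0.00792 m = 0.792 cm.
Outer radius after coating: r₂ = 0.00237 + 9.79×10^-4 = 0.003349 m.
Since r₁ < r_cr and r₂ ≤ r_cr, the coating moves toward the maximum at r_cr — heat loss rises.
Bare: R = 1/(2πr₁h) = 3.244 m·K/W; Q = 61.5/3.244 = 19.0 W/m.
Coated: R = R_cond + R_conv = 2.631 m·K/W; Q = 61.5/2.631 = 23.4 W/m.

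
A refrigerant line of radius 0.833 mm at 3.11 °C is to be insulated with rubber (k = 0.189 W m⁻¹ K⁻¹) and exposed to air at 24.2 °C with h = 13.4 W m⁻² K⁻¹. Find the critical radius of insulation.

r_cr = 1.41 cm

For a cylinder, r_cr = k_ins/h = 0.189/13.4 = 0.0141 m = 1.41 cm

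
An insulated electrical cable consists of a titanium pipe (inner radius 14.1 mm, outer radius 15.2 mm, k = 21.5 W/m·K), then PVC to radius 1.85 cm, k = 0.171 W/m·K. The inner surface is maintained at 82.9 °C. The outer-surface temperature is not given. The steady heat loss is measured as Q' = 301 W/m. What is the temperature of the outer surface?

Sum the resistances:
  R'_titanium = ln(0.0152/0.0141)/(2πk) = 0.07512/(2π·21.5) = 5.561×10^-4 m·K/W
  R'_PVC = ln(0.0185/0.0152)/(2πk) = 0.1965/(2π·0.171) = 0.1829 m·K/W
ΣR = 0.1834 m·K/W
ΔT = Q'·ΣR = 301 × 0.1834 = 55.20 K
Heat flows outward, so T_out = T_in − ΔT = 82.9 − 55.20 = 27.7 °C

T_out = 27.7 °C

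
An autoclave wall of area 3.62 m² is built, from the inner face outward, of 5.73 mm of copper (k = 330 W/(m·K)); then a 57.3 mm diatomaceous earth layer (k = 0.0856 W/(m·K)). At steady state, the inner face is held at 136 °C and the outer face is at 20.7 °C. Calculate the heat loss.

Series thermal resistances, inner to outer:
  R_copper = L/(kA) = 0.00573/(330·3.62) = 4.797×10^-6 K/W
  R_diatomaceous earth = L/(kA) = 0.0573/(0.0856·3.62) = 0.1849 K/W
ΣR = 4.797×10^-6 + 0.1849 = 0.1849 K/W
Q = ΔT/ΣR = (136 °C − 20.7 °C)/0.1849 = 624 W

Q = 624 W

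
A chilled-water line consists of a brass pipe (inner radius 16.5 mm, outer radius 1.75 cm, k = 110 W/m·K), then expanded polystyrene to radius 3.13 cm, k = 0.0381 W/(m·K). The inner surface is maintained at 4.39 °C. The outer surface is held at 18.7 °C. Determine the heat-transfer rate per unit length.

Treat each layer as a resistance in series:
  R'_brass = ln(0.0175/0.0165)/(2πk) = 0.05884/(2π·110) = 8.513×10^-5 m·K/W
  R'_expanded polystyrene = ln(0.0313/0.0175)/(2πk) = 0.5814/(2π·0.0381) = 2.429 m·K/W
ΣR = 8.513×10^-5 + 2.429 = 2.429 m·K/W
Q' = ΔT/ΣR = (4.39 °C − 18.7 °C)/2.429 = -5.89 W/m
(Negative Q' ⇒ heat flows inward; heat gain = 5.89 W/m.)

Q' = 5.89 W/m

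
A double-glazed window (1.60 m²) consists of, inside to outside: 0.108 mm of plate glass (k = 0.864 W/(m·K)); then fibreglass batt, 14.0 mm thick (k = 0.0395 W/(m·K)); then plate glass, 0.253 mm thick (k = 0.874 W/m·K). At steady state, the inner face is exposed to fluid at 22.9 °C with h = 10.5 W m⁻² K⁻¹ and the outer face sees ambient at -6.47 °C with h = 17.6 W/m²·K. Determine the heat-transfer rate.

Q = 92.7 W

Resistance network (inner→outer):
  R_conv,in = 1/(hA) = 1/(10.5·1.60) = 0.05952 K/W
  R_plate glass = L/(kA) = 1.08×10^-4/(0.864·1.60) = 7.812×10^-5 K/W
  R_fibreglass batt = L/(kA) = 0.0140/(0.0395·1.60) = 0.2215 K/W
  R_plate glass = L/(kA) = 2.53×10^-4/(0.874·1.60) = 1.809×10^-4 K/W
  R_conv,out = 1/(hA) = 1/(17.6·1.60) = 0.03551 K/W
ΣR = 0.05952 + 7.812×10^-5 + 0.2215 + 1.809×10^-4 + 0.03551 = 0.3168 K/W
Q = ΔT/ΣR = (22.9 °C − -6.47 °C)/0.3168 = 92.7 W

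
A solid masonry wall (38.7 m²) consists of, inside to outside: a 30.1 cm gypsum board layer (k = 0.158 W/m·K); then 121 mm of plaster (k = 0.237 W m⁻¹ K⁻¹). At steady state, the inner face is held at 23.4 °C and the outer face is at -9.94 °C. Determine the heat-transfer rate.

Treat each layer as a resistance in series:
  R_gypsum board = L/(kA) = 0.301/(0.158·38.7) = 0.04923 K/W
  R_plaster = L/(kA) = 0.121/(0.237·38.7) = 0.01319 K/W
ΣR = 0.04923 + 0.01319 = 0.06242 K/W
Q = ΔT/ΣR = (23.4 °C − -9.94 °C)/0.06242 = 534 W

Q = 534 W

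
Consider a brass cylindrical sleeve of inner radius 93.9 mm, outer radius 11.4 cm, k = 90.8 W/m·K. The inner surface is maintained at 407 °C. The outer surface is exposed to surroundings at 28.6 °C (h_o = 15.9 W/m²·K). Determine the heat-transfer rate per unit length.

Q' = 4290 W/m

Treat each layer as a resistance in series:
  R'_brass = ln(0.114/0.0939)/(2πk) = 0.1940/(2π·90.8) = 3.400×10^-4 m·K/W
  R'_conv,out = 1/(2πr h) = 1/(2π·0.114·15.9) = 0.08780 m·K/W
ΣR = 3.400×10^-4 + 0.08780 = 0.08814 m·K/W
Q' = ΔT/ΣR = (407 °C − 28.6 °C)/0.08814 = 4290 W/m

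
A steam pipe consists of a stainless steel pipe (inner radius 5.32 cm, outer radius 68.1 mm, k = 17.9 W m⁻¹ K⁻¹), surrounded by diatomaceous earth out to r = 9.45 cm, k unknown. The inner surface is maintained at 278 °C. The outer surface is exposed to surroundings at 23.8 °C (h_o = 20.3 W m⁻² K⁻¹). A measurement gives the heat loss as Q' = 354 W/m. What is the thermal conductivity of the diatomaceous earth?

k = 0.0824 W/m·K

ΣR = ΔT/Q' = |278 − 23.8|/354 = 0.7181 m·K/W
Known resistances:
  R'_stainless steel = ln(0.0681/0.0532)/(2πk) = 0.2469/(2π·17.9) = 0.002195 m·K/W
  R'_conv,out = 1/(2πr h) = 1/(2π·0.0945·20.3) = 0.08296 m·K/W
R_diatomaceous earth = ΣR − ΣR_known = 0.7181 − 0.08516 = 0.6329 m·K/W
ln(r₂/r₁)/(2πk) = 0.6329 ⇒ k = 0.3276/(2π·0.6329) = 0.0824 W/m·K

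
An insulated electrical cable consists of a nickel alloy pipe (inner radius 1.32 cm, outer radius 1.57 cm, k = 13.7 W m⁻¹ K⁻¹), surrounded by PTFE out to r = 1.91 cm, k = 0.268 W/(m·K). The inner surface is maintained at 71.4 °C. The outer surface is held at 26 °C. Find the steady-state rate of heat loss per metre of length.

Q' = 383 W/m

Series thermal resistances, inner to outer:
  R'_nickel alloy = ln(0.0157/0.0132)/(2πk) = 0.1734/(2π·13.7) = 0.002015 m·K/W
  R'_PTFE = ln(0.0191/0.0157)/(2πk) = 0.1960/(2π·0.268) = 0.1164 m·K/W
ΣR = 0.002015 + 0.1164 = 0.1184 m·K/W
Q' = ΔT/ΣR = (71.4 °C − 26 °C)/0.1184 = 383 W/m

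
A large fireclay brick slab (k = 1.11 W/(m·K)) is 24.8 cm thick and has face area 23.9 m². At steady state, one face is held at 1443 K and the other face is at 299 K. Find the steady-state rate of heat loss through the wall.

Q = kA·ΔT/L = 1.11 × 23.9 × |1443 K − 299 K| / 0.248 = 1.22×10^5 W

Q = 122 kW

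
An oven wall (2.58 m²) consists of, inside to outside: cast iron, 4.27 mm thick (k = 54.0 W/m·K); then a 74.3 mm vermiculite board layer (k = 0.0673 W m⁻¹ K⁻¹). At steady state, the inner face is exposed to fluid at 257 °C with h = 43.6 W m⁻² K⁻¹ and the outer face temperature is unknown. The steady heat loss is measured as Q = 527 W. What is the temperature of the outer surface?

T_out = 26.8 °C

Sum the resistances:
  R_conv,in = 1/(hA) = 1/(43.6·2.58) = 0.008890 K/W
  R_cast iron = L/(kA) = 0.00427/(54.0·2.58) = 3.065×10^-5 K/W
  R_vermiculite board = L/(kA) = 0.0743/(0.0673·2.58) = 0.4279 K/W
ΣR = 0.4368 K/W
ΔT = Q·ΣR = 527 × 0.4368 = 230.2 K
Heat flows outward, so T_out = T_in − ΔT = 257 − 230.2 = 26.8 °C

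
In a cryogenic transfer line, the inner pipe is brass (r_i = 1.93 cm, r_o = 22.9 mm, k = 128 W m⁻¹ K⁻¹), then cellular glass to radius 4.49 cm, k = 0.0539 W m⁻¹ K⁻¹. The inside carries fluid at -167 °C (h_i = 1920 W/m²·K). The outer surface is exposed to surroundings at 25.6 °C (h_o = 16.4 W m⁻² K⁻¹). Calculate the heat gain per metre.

Q' = 87.2 W/m

Series thermal resistances, inner to outer:
  R'_conv,in = 1/(2πr h) = 1/(2π·0.0193·1920) = 0.004295 m·K/W
  R'_brass = ln(0.0229/0.0193)/(2πk) = 0.1710/(2π·128) = 2.127×10^-4 m·K/W
  R'_cellular glass = ln(0.0449/0.0229)/(2πk) = 0.6733/(2π·0.0539) = 1.988 m·K/W
  R'_conv,out = 1/(2πr h) = 1/(2π·0.0449·16.4) = 0.2161 m·K/W
ΣR = 0.004295 + 2.127×10^-4 + 1.988 + 0.2161 = 2.209 m·K/W
Q' = ΔT/ΣR = (-167 °C − 25.6 °C)/2.209 = -87.2 W/m
(Negative Q' ⇒ heat flows inward; heat gain = 87.2 W/m.)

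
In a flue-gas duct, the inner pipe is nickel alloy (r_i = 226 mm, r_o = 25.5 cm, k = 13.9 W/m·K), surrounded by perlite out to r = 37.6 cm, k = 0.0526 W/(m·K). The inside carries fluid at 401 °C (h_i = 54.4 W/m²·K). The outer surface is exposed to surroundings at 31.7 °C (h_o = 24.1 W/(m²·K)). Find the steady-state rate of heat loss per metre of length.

Treat each layer as a resistance in series:
  R'_conv,in = 1/(2πr h) = 1/(2π·0.226·54.4) = 0.01295 m·K/W
  R'_nickel alloy = ln(0.255/0.226)/(2πk) = 0.1207/(2π·13.9) = 0.001382 m·K/W
  R'_perlite = ln(0.376/0.255)/(2πk) = 0.3883/(2π·0.0526) = 1.175 m·K/W
  R'_conv,out = 1/(2πr h) = 1/(2π·0.376·24.1) = 0.01756 m·K/W
ΣR = 0.01295 + 0.001382 + 1.175 + 0.01756 = 1.207 m·K/W
Q' = ΔT/ΣR = (401 °C − 31.7 °C)/1.207 = 306 W/m

Q' = 306 W/m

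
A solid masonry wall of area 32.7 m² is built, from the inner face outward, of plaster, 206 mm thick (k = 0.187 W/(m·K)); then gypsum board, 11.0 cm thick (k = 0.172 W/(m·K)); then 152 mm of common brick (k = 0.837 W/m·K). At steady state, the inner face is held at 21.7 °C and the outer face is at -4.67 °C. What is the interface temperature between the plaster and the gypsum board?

T = 6.59 °C

Resistance network (inner→outer):
  R_plaster = L/(kA) = 0.206/(0.187·32.7) = 0.03369 K/W
  R_gypsum board = L/(kA) = 0.110/(0.172·32.7) = 0.01956 K/W
  R_common brick = L/(kA) = 0.152/(0.837·32.7) = 0.005554 K/W
ΣR = 0.03369 + 0.01956 + 0.005554 = 0.05880 K/W
Q = ΔT/ΣR = (21.7 °C − -4.67 °C)/0.05880 = 448.5 W
From the inner boundary to the plaster/gypsum board interface, ΣR_partial = 0.03369 K/W.
T_interface = T_in − Q·ΣR_partial = 21.7 °C − (448.5)(0.03369) = 6.59 °C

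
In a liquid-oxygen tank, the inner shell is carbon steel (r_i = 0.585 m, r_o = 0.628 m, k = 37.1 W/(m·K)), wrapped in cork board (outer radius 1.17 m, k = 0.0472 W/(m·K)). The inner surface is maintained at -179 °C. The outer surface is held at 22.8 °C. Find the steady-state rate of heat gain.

Series thermal resistances, inner to outer:
  R_carbon steel = (1/0.585 − 1/0.628)/(4πk) = 0.1170/(4π·37.1) = 2.511×10^-4 K/W
  R_cork board = (1/0.628 − 1/1.17)/(4πk) = 0.7377/(4π·0.0472) = 1.244 K/W
ΣR = 2.511×10^-4 + 1.244 = 1.244 K/W
Q = ΔT/ΣR = (-179 °C − 22.8 °C)/1.244 = -162 W
(Negative Q ⇒ heat flows inward; heat gain = 162 W.)

Q = 162 W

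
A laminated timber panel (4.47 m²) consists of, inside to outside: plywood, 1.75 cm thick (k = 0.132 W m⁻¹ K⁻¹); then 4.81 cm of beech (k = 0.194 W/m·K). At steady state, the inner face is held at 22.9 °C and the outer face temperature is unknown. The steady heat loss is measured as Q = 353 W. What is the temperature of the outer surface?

Series resistances:
  R_plywood = L/(kA) = 0.0175/(0.132·4.47) = 0.02966 K/W
  R_beech = L/(kA) = 0.0481/(0.194·4.47) = 0.05547 K/W
ΣR = 0.08513 K/W
ΔT = Q·ΣR = 353 × 0.08513 = 30.05 K
Heat flows outward, so T_out = T_in − ΔT = 22.9 − 30.05 = -7.15 °C

T_out = -7.15 °C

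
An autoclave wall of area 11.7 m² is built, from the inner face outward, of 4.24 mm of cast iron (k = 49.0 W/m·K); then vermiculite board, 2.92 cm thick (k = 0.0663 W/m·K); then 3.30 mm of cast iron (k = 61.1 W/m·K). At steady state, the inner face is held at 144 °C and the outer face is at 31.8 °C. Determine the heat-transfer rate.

Treat each layer as a resistance in series:
  R_cast iron = L/(kA) = 0.00424/(49.0·11.7) = 7.396×10^-6 K/W
  R_vermiculite board = L/(kA) = 0.0292/(0.0663·11.7) = 0.03764 K/W
  R_cast iron = L/(kA) = 0.00330/(61.1·11.7) = 4.616×10^-6 K/W
ΣR = 7.396×10^-6 + 0.03764 + 4.616×10^-6 = 0.03765 K/W
Q = ΔT/ΣR = (144 °C − 31.8 °C)/0.03765 = 2980 W

Q = 2980 W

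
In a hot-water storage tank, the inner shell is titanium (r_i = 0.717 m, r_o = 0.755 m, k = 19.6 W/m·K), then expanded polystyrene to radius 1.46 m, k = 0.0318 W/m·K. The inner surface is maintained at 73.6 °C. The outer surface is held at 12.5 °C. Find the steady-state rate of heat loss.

Resistance network (inner→outer):
  R_titanium = (1/0.717 − 1/0.755)/(4πk) = 0.07020/(4π·19.6) = 2.850×10^-4 K/W
  R_expanded polystyrene = (1/0.755 − 1/1.46)/(4πk) = 0.6396/(4π·0.0318) = 1.600 K/W
ΣR = 2.850×10^-4 + 1.600 = 1.600 K/W
Q = ΔT/ΣR = (73.6 °C − 12.5 °C)/1.600 = 38.2 W

Q = 38.2 W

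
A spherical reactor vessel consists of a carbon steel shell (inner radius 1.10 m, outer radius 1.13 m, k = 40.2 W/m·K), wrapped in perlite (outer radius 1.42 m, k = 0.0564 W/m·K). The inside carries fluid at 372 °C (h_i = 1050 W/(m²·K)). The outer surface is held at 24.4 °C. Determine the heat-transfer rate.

Q = 1360 W

Series thermal resistances, inner to outer:
  R_conv,in = 1/(4πr²h) = 1/(4π·1.10²·1050) = 6.263×10^-5 K/W
  R_carbon steel = (1/1.10 − 1/1.13)/(4πk) = 0.02414/(4π·40.2) = 4.778×10^-5 K/W
  R_perlite = (1/1.13 − 1/1.42)/(4πk) = 0.1807/(4π·0.0564) = 0.2550 K/W
ΣR = 6.263×10^-5 + 4.778×10^-5 + 0.2550 = 0.2551 K/W
Q = ΔT/ΣR = (372 °C − 24.4 °C)/0.2551 = 1360 W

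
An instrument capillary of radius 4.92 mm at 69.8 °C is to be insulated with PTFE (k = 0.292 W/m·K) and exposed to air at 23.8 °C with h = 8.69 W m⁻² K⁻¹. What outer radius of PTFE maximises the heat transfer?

r_cr = 3.36 cm

For a cylinder, r_cr = k_ins/h = 0.292/8.69 = 0.0336 m = 3.36 cm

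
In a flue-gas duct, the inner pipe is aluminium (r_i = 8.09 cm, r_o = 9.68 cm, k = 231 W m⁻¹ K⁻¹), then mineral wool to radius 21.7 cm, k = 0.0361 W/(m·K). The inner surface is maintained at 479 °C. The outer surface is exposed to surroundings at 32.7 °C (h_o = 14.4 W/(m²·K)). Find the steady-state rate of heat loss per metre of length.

Treat each layer as a resistance in series:
  R'_aluminium = ln(0.0968/0.0809)/(2πk) = 0.1794/(2π·231) = 1.236×10^-4 m·K/W
  R'_mineral wool = ln(0.217/0.0968)/(2πk) = 0.8073/(2π·0.0361) = 3.559 m·K/W
  R'_conv,out = 1/(2πr h) = 1/(2π·0.217·14.4) = 0.05093 m·K/W
ΣR = 1.236×10^-4 + 3.559 + 0.05093 = 3.610 m·K/W
Q' = ΔT/ΣR = (479 °C − 32.7 °C)/3.610 = 124 W/m

Q' = 124 W/m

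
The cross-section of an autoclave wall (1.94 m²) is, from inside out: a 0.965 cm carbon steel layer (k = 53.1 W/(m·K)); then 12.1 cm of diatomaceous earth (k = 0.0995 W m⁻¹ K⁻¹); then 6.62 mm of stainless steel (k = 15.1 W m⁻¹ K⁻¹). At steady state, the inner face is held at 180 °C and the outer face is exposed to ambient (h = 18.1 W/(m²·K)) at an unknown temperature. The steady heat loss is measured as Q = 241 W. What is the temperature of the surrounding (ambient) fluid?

Sum the resistances:
  R_carbon steel = L/(kA) = 0.00965/(53.1·1.94) = 9.368×10^-5 K/W
  R_diatomaceous earth = L/(kA) = 0.121/(0.0995·1.94) = 0.6268 K/W
  R_stainless steel = L/(kA) = 0.00662/(15.1·1.94) = 2.260×10^-4 K/W
  R_conv,out = 1/(hA) = 1/(18.1·1.94) = 0.02848 K/W
ΣR = 0.6556 K/W
ΔT = Q·ΣR = 241 × 0.6556 = 158.0 K
Heat flows outward, so T_out = T_in − ΔT = 180 − 158.0 = 22.0 °C

T_out = 22.0 °C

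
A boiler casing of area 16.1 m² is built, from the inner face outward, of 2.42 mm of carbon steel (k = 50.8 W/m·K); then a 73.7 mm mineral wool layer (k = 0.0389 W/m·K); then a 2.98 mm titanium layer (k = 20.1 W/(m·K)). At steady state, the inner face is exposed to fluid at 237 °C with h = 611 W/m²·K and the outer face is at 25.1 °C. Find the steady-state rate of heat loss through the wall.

Resistance network (inner→outer):
  R_conv,in = 1/(hA) = 1/(611·16.1) = 1.017×10^-4 K/W
  R_carbon steel = L/(kA) = 0.00242/(50.8·16.1) = 2.959×10^-6 K/W
  R_mineral wool = L/(kA) = 0.0737/(0.0389·16.1) = 0.1177 K/W
  R_titanium = L/(kA) = 0.00298/(20.1·16.1) = 9.209×10^-6 K/W
ΣR = 1.017×10^-4 + 2.959×10^-6 + 0.1177 + 9.209×10^-6 = 0.1178 K/W
Q = ΔT/ΣR = (237 °C − 25.1 °C)/0.1178 = 1800 W

Q = 1800 W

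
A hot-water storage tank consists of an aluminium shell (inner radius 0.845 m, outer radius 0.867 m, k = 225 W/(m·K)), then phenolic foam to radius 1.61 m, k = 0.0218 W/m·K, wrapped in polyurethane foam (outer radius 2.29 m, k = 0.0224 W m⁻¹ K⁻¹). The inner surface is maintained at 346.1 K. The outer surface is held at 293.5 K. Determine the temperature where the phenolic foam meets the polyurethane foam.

T = 306.8 K

Treat each layer as a resistance in series:
  R_aluminium = (1/0.845 − 1/0.867)/(4πk) = 0.03003/(4π·225) = 1.062×10^-5 K/W
  R_phenolic foam = (1/0.867 − 1/1.61)/(4πk) = 0.5323/(4π·0.0218) = 1.943 K/W
  R_polyurethane foam = (1/1.61 − 1/2.29)/(4πk) = 0.1844/(4π·0.0224) = 0.6552 K/W
ΣR = 1.062×10^-5 + 1.943 + 0.6552 = 2.598 K/W
Q = ΔT/ΣR = (346.1 K − 293.5 K)/2.598 = 20.25 W
From the inner boundary to the phenolic foam/polyurethane foam interface, ΣR_partial = 1.943 K/W.
T_interface = T_in − Q·ΣR_partial = 346.1 K − (20.25)(1.943) = 306.8 K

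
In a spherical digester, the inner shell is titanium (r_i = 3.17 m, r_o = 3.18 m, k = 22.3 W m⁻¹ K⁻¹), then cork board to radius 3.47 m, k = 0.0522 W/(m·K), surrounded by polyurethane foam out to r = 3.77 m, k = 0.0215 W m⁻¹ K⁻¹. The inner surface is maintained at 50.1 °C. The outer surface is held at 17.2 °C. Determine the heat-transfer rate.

Treat each layer as a resistance in series:
  R_titanium = (1/3.17 − 1/3.18)/(4πk) = 9.920×10^-4/(4π·22.3) = 3.540×10^-6 K/W
  R_cork board = (1/3.18 − 1/3.47)/(4πk) = 0.02628/(4π·0.0522) = 0.04006 K/W
  R_polyurethane foam = (1/3.47 − 1/3.77)/(4πk) = 0.02293/(4π·0.0215) = 0.08488 K/W
ΣR = 3.540×10^-6 + 0.04006 + 0.08488 = 0.1249 K/W
Q = ΔT/ΣR = (50.1 °C − 17.2 °C)/0.1249 = 263 W

Q = 263 W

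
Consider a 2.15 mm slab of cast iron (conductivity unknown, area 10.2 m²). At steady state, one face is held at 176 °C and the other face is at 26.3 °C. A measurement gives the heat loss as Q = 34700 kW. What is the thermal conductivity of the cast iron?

k = 48.9 W/m·K

ΣR = ΔT/Q = |176 − 26.3|/3.47×10^7 = 4.314×10^-6 K/W
L/(kA) = 4.314×10^-6 ⇒ k = 0.00215/(4.314×10^-6·10.2) = 48.9 W/m·K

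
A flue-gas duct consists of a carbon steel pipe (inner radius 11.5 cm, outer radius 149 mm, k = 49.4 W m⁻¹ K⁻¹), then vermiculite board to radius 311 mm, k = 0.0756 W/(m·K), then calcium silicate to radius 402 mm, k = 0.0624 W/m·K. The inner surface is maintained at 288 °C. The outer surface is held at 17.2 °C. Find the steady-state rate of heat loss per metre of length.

Series thermal resistances, inner to outer:
  R'_carbon steel = ln(0.149/0.115)/(2πk) = 0.2590/(2π·49.4) = 8.345×10^-4 m·K/W
  R'_vermiculite board = ln(0.311/0.149)/(2πk) = 0.7358/(2π·0.0756) = 1.549 m·K/W
  R'_calcium silicate = ln(0.402/0.311)/(2πk) = 0.2567/(2π·0.0624) = 0.6546 m·K/W
ΣR = 8.345×10^-4 + 1.549 + 0.6546 = 2.204 m·K/W
Q' = ΔT/ΣR = (288 °C − 17.2 °C)/2.204 = 123 W/m

Q' = 123 W/m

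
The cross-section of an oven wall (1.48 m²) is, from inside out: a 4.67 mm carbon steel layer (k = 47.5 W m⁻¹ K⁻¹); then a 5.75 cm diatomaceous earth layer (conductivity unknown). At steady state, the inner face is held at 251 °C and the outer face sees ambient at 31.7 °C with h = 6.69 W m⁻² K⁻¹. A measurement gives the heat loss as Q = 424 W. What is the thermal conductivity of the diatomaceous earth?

k = 0.0934 W/m·K

ΣR = ΔT/Q = |251 − 31.7|/424 = 0.5172 K/W
Known resistances:
  R_carbon steel = L/(kA) = 0.00467/(47.5·1.48) = 6.643×10^-5 K/W
  R_conv,out = 1/(hA) = 1/(6.69·1.48) = 0.1010 K/W
R_diatomaceous earth = ΣR − ΣR_known = 0.5172 − 0.1011 = 0.4161 K/W
L/(kA) = 0.4161 ⇒ k = 0.0575/(0.4161·1.48) = 0.0934 W/m·K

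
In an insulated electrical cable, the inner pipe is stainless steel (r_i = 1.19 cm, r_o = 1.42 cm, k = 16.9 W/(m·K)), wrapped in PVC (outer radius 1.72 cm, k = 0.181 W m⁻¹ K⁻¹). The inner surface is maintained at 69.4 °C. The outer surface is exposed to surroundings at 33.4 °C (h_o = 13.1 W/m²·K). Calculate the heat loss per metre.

Q' = 41.1 W/m

Treat each layer as a resistance in series:
  R'_stainless steel = ln(0.0142/0.0119)/(2πk) = 0.1767/(2π·16.9) = 0.001664 m·K/W
  R'_PVC = ln(0.0172/0.0142)/(2πk) = 0.1917/(2π·0.181) = 0.1685 m·K/W
  R'_conv,out = 1/(2πr h) = 1/(2π·0.0172·13.1) = 0.7064 m·K/W
ΣR = 0.001664 + 0.1685 + 0.7064 = 0.8766 m·K/W
Q' = ΔT/ΣR = (69.4 °C − 33.4 °C)/0.8766 = 41.1 W/m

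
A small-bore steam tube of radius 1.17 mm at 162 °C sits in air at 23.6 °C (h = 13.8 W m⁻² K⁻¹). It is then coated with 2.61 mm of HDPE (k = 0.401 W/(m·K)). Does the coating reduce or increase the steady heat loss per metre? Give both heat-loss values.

increases: 14.0 → 39.4 W/m

Critical radius for a cylinder: r_cr = k/h = 0.0291 m = 2.91 cm.
Outer radius after coating: r₂ = 0.00117 + 0.00261 = 0.00378 m.
Since r₁ < r_cr and r₂ ≤ r_cr, the coating moves toward the maximum at r_cr — heat loss rises.
Bare: R = 1/(2πr₁h) = 9.857 m·K/W; Q = 138.4/9.857 = 14.0 W/m.
Coated: R = R_cond + R_conv = 3.516 m·K/W; Q = 138.4/3.516 = 39.4 W/m.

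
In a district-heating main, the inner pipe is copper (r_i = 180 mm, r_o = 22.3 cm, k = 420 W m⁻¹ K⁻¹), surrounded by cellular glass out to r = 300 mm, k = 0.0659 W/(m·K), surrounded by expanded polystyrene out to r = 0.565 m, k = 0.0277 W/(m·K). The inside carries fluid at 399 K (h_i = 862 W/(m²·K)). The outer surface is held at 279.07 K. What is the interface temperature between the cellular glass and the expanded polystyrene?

Series thermal resistances, inner to outer:
  R'_conv,in = 1/(2πr h) = 1/(2π·0.180·862) = 0.001026 m·K/W
  R'_copper = ln(0.223/0.180)/(2πk) = 0.2142/(2π·420) = 8.117×10^-5 m·K/W
  R'_cellular glass = ln(0.300/0.223)/(2πk) = 0.2966/(2π·0.0659) = 0.7163 m·K/W
  R'_expanded polystyrene = ln(0.565/0.300)/(2πk) = 0.6330/(2π·0.0277) = 3.637 m·K/W
ΣR = 0.001026 + 8.117×10^-5 + 0.7163 + 3.637 = 4.354 m·K/W
Q' = ΔT/ΣR = (399 K − 279.07 K)/4.354 = 27.54 W/m
From the inner boundary to the cellular glass/expanded polystyrene interface, ΣR_partial = 0.7174 m·K/W.
T_interface = T_in − Q'·ΣR_partial = 399 K − (27.54)(0.7174) = 379 K

T = 379 K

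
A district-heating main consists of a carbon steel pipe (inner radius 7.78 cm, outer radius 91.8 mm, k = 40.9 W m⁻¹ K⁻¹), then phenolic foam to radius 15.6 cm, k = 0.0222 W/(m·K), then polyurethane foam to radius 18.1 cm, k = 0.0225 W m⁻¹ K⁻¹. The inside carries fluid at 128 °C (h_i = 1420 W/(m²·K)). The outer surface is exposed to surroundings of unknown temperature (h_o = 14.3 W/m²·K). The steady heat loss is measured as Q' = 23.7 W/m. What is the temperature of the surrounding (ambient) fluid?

T_out = 11.5 °C

Sum the resistances:
  R'_conv,in = 1/(2πr h) = 1/(2π·0.0778·1420) = 0.001441 m·K/W
  R'_carbon steel = ln(0.0918/0.0778)/(2πk) = 0.1655/(2π·40.9) = 6.439×10^-4 m·K/W
  R'_phenolic foam = ln(0.156/0.0918)/(2πk) = 0.5302/(2π·0.0222) = 3.801 m·K/W
  R'_polyurethane foam = ln(0.181/0.156)/(2πk) = 0.1486/(2π·0.0225) = 1.051 m·K/W
  R'_conv,out = 1/(2πr h) = 1/(2π·0.181·14.3) = 0.06149 m·K/W
ΣR = 4.916 m·K/W
ΔT = Q'·ΣR = 23.7 × 4.916 = 116.5 K
Heat flows outward, so T_out = T_in − ΔT = 128 − 116.5 = 11.5 °C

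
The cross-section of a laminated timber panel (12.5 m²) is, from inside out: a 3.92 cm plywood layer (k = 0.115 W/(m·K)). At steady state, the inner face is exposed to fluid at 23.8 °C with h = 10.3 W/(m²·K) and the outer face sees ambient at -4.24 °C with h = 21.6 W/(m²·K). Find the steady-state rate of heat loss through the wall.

Q = 724 W

Series thermal resistances, inner to outer:
  R_conv,in = 1/(hA) = 1/(10.3·12.5) = 0.007767 K/W
  R_plywood = L/(kA) = 0.0392/(0.115·12.5) = 0.02727 K/W
  R_conv,out = 1/(hA) = 1/(21.6·12.5) = 0.003704 K/W
ΣR = 0.007767 + 0.02727 + 0.003704 = 0.03874 K/W
Q = ΔT/ΣR = (23.8 °C − -4.24 °C)/0.03874 = 724 W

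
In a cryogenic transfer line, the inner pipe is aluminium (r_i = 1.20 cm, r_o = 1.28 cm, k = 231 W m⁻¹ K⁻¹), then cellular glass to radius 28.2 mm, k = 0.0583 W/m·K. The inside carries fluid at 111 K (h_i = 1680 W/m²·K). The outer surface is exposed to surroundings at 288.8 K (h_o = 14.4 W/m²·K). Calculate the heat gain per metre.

Q' = 69.6 W/m

Treat each layer as a resistance in series:
  R'_conv,in = 1/(2πr h) = 1/(2π·0.0120·1680) = 0.007895 m·K/W
  R'_aluminium = ln(0.0128/0.0120)/(2πk) = 0.06454/(2π·231) = 4.447×10^-5 m·K/W
  R'_cellular glass = ln(0.0282/0.0128)/(2πk) = 0.7899/(2π·0.0583) = 2.156 m·K/W
  R'_conv,out = 1/(2πr h) = 1/(2π·0.0282·14.4) = 0.3919 m·K/W
ΣR = 0.007895 + 4.447×10^-5 + 2.156 + 0.3919 = 2.556 m·K/W
Q' = ΔT/ΣR = (111 K − 288.8 K)/2.556 = -69.6 W/m
(Negative Q' ⇒ heat flows inward; heat gain = 69.6 W/m.)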